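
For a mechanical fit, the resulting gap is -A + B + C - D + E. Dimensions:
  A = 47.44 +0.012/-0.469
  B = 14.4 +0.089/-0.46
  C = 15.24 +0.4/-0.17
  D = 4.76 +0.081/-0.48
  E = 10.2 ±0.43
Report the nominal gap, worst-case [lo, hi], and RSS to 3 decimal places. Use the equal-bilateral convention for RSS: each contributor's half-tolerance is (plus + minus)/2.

Stack each dimension's contribution:
  -A: nom -47.440 → Σnom=-47.440; wc +0.469/-0.012 → slack +0.469/-0.012; half-tol=0.240, Σhalf²=0.057840
  +B: nom +14.400 → Σnom=-33.040; wc +0.089/-0.460 → slack +0.558/-0.472; half-tol=0.275, Σhalf²=0.133190
  +C: nom +15.240 → Σnom=-17.800; wc +0.400/-0.170 → slack +0.958/-0.642; half-tol=0.285, Σhalf²=0.214416
  -D: nom -4.760 → Σnom=-22.560; wc +0.480/-0.081 → slack +1.438/-0.723; half-tol=0.280, Σhalf²=0.293096
  +E: nom +10.200 → Σnom=-12.360; wc +0.430/-0.430 → slack +1.868/-1.153; half-tol=0.430, Σhalf²=0.477996
Nominal = -12.360. Worst-case = [-12.360 - 1.153, -12.360 + 1.868] = [-13.513, -10.492]. RSS = √0.477996 = 0.691.

nominal=-12.360 wc=[-13.513,-10.492] rss=0.691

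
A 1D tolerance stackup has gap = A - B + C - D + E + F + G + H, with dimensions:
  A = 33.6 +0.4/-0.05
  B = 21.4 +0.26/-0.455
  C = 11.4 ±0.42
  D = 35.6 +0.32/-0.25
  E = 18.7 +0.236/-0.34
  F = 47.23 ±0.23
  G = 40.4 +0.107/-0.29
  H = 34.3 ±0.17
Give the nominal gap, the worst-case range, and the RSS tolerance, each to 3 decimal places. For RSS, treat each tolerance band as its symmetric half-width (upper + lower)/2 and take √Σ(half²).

Stack each dimension's contribution:
  +A: nom +33.600 → Σnom=33.600; wc +0.400/-0.050 → slack +0.400/-0.050; half-tol=0.225, Σhalf²=0.050625
  -B: nom -21.400 → Σnom=12.200; wc +0.455/-0.260 → slack +0.855/-0.310; half-tol=0.358, Σhalf²=0.178431
  +C: nom +11.400 → Σnom=23.600; wc +0.420/-0.420 → slack +1.275/-0.730; half-tol=0.420, Σhalf²=0.354831
  -D: nom -35.600 → Σnom=-12.000; wc +0.250/-0.320 → slack +1.525/-1.050; half-tol=0.285, Σhalf²=0.436056
  +E: nom +18.700 → Σnom=6.700; wc +0.236/-0.340 → slack +1.761/-1.390; half-tol=0.288, Σhalf²=0.519000
  +F: nom +47.230 → Σnom=53.930; wc +0.230/-0.230 → slack +1.991/-1.620; half-tol=0.230, Σhalf²=0.571900
  +G: nom +40.400 → Σnom=94.330; wc +0.107/-0.290 → slack +2.098/-1.910; half-tol=0.198, Σhalf²=0.611303
  +H: nom +34.300 → Σnom=128.630; wc +0.170/-0.170 → slack +2.268/-2.080; half-tol=0.170, Σhalf²=0.640203
Nominal = 128.630. Worst-case = [128.630 - 2.080, 128.630 + 2.268] = [126.550, 130.898]. RSS = √0.640203 = 0.800.

nominal=128.630 wc=[126.550,130.898] rss=0.800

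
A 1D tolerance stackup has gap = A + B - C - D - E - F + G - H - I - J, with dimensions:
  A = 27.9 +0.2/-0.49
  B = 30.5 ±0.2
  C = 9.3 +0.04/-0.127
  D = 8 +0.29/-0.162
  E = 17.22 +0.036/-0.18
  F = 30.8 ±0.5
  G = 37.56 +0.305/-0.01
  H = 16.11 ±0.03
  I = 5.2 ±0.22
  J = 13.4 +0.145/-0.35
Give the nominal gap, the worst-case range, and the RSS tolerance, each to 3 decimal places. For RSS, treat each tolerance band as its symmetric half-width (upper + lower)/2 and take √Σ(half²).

Stack each dimension's contribution:
  +A: nom +27.900 → Σnom=27.900; wc +0.200/-0.490 → slack +0.200/-0.490; half-tol=0.345, Σhalf²=0.119025
  +B: nom +30.500 → Σnom=58.400; wc +0.200/-0.200 → slack +0.400/-0.690; half-tol=0.200, Σhalf²=0.159025
  -C: nom -9.300 → Σnom=49.100; wc +0.127/-0.040 → slack +0.527/-0.730; half-tol=0.084, Σhalf²=0.165997
  -D: nom -8.000 → Σnom=41.100; wc +0.162/-0.290 → slack +0.689/-1.020; half-tol=0.226, Σhalf²=0.217073
  -E: nom -17.220 → Σnom=23.880; wc +0.180/-0.036 → slack +0.869/-1.056; half-tol=0.108, Σhalf²=0.228737
  -F: nom -30.800 → Σnom=-6.920; wc +0.500/-0.500 → slack +1.369/-1.556; half-tol=0.500, Σhalf²=0.478737
  +G: nom +37.560 → Σnom=30.640; wc +0.305/-0.010 → slack +1.674/-1.566; half-tol=0.158, Σhalf²=0.503544
  -H: nom -16.110 → Σnom=14.530; wc +0.030/-0.030 → slack +1.704/-1.596; half-tol=0.030, Σhalf²=0.504444
  -I: nom -5.200 → Σnom=9.330; wc +0.220/-0.220 → slack +1.924/-1.816; half-tol=0.220, Σhalf²=0.552844
  -J: nom -13.400 → Σnom=-4.070; wc +0.350/-0.145 → slack +2.274/-1.961; half-tol=0.247, Σhalf²=0.614100
Nominal = -4.070. Worst-case = [-4.070 - 1.961, -4.070 + 2.274] = [-6.031, -1.796]. RSS = √0.614100 = 0.784.

nominal=-4.070 wc=[-6.031,-1.796] rss=0.784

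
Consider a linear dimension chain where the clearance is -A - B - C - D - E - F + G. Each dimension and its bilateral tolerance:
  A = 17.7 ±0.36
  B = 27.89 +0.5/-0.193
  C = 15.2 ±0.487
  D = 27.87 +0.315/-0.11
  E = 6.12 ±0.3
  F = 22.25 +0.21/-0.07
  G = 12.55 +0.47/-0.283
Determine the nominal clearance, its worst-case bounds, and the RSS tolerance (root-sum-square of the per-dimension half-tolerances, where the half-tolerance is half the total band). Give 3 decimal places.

Stack each dimension's contribution:
  -A: nom -17.700 → Σnom=-17.700; wc +0.360/-0.360 → slack +0.360/-0.360; half-tol=0.360, Σhalf²=0.129600
  -B: nom -27.890 → Σnom=-45.590; wc +0.193/-0.500 → slack +0.553/-0.860; half-tol=0.347, Σhalf²=0.249662
  -C: nom -15.200 → Σnom=-60.790; wc +0.487/-0.487 → slack +1.040/-1.347; half-tol=0.487, Σhalf²=0.486831
  -D: nom -27.870 → Σnom=-88.660; wc +0.110/-0.315 → slack +1.150/-1.662; half-tol=0.212, Σhalf²=0.531988
  -E: nom -6.120 → Σnom=-94.780; wc +0.300/-0.300 → slack +1.450/-1.962; half-tol=0.300, Σhalf²=0.621988
  -F: nom -22.250 → Σnom=-117.030; wc +0.070/-0.210 → slack +1.520/-2.172; half-tol=0.140, Σhalf²=0.641587
  +G: nom +12.550 → Σnom=-104.480; wc +0.470/-0.283 → slack +1.990/-2.455; half-tol=0.376, Σhalf²=0.783340
Nominal = -104.480. Worst-case = [-104.480 - 2.455, -104.480 + 1.990] = [-106.935, -102.490]. RSS = √0.783340 = 0.885.

nominal=-104.480 wc=[-106.935,-102.490] rss=0.885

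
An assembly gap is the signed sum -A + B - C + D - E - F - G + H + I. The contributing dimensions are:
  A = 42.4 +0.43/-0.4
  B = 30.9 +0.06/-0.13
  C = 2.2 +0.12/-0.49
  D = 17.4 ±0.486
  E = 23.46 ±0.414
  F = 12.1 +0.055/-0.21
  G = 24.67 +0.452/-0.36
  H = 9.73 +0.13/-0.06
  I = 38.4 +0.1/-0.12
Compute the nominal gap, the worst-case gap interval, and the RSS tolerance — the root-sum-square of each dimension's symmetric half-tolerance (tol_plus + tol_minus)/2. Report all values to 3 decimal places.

Stack each dimension's contribution:
  -A: nom -42.400 → Σnom=-42.400; wc +0.400/-0.430 → slack +0.400/-0.430; half-tol=0.415, Σhalf²=0.172225
  +B: nom +30.900 → Σnom=-11.500; wc +0.060/-0.130 → slack +0.460/-0.560; half-tol=0.095, Σhalf²=0.181250
  -C: nom -2.200 → Σnom=-13.700; wc +0.490/-0.120 → slack +0.950/-0.680; half-tol=0.305, Σhalf²=0.274275
  +D: nom +17.400 → Σnom=3.700; wc +0.486/-0.486 → slack +1.436/-1.166; half-tol=0.486, Σhalf²=0.510471
  -E: nom -23.460 → Σnom=-19.760; wc +0.414/-0.414 → slack +1.850/-1.580; half-tol=0.414, Σhalf²=0.681867
  -F: nom -12.100 → Σnom=-31.860; wc +0.210/-0.055 → slack +2.060/-1.635; half-tol=0.133, Σhalf²=0.699423
  -G: nom -24.670 → Σnom=-56.530; wc +0.360/-0.452 → slack +2.420/-2.087; half-tol=0.406, Σhalf²=0.864259
  +H: nom +9.730 → Σnom=-46.800; wc +0.130/-0.060 → slack +2.550/-2.147; half-tol=0.095, Σhalf²=0.873284
  +I: nom +38.400 → Σnom=-8.400; wc +0.100/-0.120 → slack +2.650/-2.267; half-tol=0.110, Σhalf²=0.885384
Nominal = -8.400. Worst-case = [-8.400 - 2.267, -8.400 + 2.650] = [-10.667, -5.750]. RSS = √0.885384 = 0.941.

nominal=-8.400 wc=[-10.667,-5.750] rss=0.941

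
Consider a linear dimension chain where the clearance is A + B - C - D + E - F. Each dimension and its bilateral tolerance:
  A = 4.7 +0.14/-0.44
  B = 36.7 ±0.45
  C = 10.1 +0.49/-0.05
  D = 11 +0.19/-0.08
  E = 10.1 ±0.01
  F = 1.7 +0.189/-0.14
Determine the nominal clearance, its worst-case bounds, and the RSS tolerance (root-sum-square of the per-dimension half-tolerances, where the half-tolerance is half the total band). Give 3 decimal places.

Stack each dimension's contribution:
  +A: nom +4.700 → Σnom=4.700; wc +0.140/-0.440 → slack +0.140/-0.440; half-tol=0.290, Σhalf²=0.084100
  +B: nom +36.700 → Σnom=41.400; wc +0.450/-0.450 → slack +0.590/-0.890; half-tol=0.450, Σhalf²=0.286600
  -C: nom -10.100 → Σnom=31.300; wc +0.050/-0.490 → slack +0.640/-1.380; half-tol=0.270, Σhalf²=0.359500
  -D: nom -11.000 → Σnom=20.300; wc +0.080/-0.190 → slack +0.720/-1.570; half-tol=0.135, Σhalf²=0.377725
  +E: nom +10.100 → Σnom=30.400; wc +0.010/-0.010 → slack +0.730/-1.580; half-tol=0.010, Σhalf²=0.377825
  -F: nom -1.700 → Σnom=28.700; wc +0.140/-0.189 → slack +0.870/-1.769; half-tol=0.165, Σhalf²=0.404885
Nominal = 28.700. Worst-case = [28.700 - 1.769, 28.700 + 0.870] = [26.931, 29.570]. RSS = √0.404885 = 0.636.

nominal=28.700 wc=[26.931,29.570] rss=0.636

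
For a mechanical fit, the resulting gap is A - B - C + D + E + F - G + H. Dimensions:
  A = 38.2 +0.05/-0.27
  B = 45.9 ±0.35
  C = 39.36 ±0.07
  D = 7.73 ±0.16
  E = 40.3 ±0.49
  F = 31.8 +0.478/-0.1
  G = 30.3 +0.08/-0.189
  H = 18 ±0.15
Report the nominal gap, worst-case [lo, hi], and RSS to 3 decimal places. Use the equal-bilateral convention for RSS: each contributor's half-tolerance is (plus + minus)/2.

Stack each dimension's contribution:
  +A: nom +38.200 → Σnom=38.200; wc +0.050/-0.270 → slack +0.050/-0.270; half-tol=0.160, Σhalf²=0.025600
  -B: nom -45.900 → Σnom=-7.700; wc +0.350/-0.350 → slack +0.400/-0.620; half-tol=0.350, Σhalf²=0.148100
  -C: nom -39.360 → Σnom=-47.060; wc +0.070/-0.070 → slack +0.470/-0.690; half-tol=0.070, Σhalf²=0.153000
  +D: nom +7.730 → Σnom=-39.330; wc +0.160/-0.160 → slack +0.630/-0.850; half-tol=0.160, Σhalf²=0.178600
  +E: nom +40.300 → Σnom=0.970; wc +0.490/-0.490 → slack +1.120/-1.340; half-tol=0.490, Σhalf²=0.418700
  +F: nom +31.800 → Σnom=32.770; wc +0.478/-0.100 → slack +1.598/-1.440; half-tol=0.289, Σhalf²=0.502221
  -G: nom -30.300 → Σnom=2.470; wc +0.189/-0.080 → slack +1.787/-1.520; half-tol=0.135, Σhalf²=0.520311
  +H: nom +18.000 → Σnom=20.470; wc +0.150/-0.150 → slack +1.937/-1.670; half-tol=0.150, Σhalf²=0.542811
Nominal = 20.470. Worst-case = [20.470 - 1.670, 20.470 + 1.937] = [18.800, 22.407]. RSS = √0.542811 = 0.737.

nominal=20.470 wc=[18.800,22.407] rss=0.737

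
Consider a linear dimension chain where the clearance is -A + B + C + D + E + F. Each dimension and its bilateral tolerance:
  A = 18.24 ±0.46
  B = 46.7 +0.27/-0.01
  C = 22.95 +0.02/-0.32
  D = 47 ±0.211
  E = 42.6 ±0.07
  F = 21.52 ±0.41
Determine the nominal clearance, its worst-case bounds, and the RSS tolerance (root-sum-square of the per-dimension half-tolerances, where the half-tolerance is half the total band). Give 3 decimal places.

Stack each dimension's contribution:
  -A: nom -18.240 → Σnom=-18.240; wc +0.460/-0.460 → slack +0.460/-0.460; half-tol=0.460, Σhalf²=0.211600
  +B: nom +46.700 → Σnom=28.460; wc +0.270/-0.010 → slack +0.730/-0.470; half-tol=0.140, Σhalf²=0.231200
  +C: nom +22.950 → Σnom=51.410; wc +0.020/-0.320 → slack +0.750/-0.790; half-tol=0.170, Σhalf²=0.260100
  +D: nom +47.000 → Σnom=98.410; wc +0.211/-0.211 → slack +0.961/-1.001; half-tol=0.211, Σhalf²=0.304621
  +E: nom +42.600 → Σnom=141.010; wc +0.070/-0.070 → slack +1.031/-1.071; half-tol=0.070, Σhalf²=0.309521
  +F: nom +21.520 → Σnom=162.530; wc +0.410/-0.410 → slack +1.441/-1.481; half-tol=0.410, Σhalf²=0.477621
Nominal = 162.530. Worst-case = [162.530 - 1.481, 162.530 + 1.441] = [161.049, 163.971]. RSS = √0.477621 = 0.691.

nominal=162.530 wc=[161.049,163.971] rss=0.691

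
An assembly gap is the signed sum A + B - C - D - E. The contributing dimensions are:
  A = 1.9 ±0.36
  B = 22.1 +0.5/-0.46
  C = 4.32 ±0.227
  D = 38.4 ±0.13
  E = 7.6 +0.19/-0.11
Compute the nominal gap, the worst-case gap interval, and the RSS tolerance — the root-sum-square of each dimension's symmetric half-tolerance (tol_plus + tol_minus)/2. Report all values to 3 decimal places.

Stack each dimension's contribution:
  +A: nom +1.900 → Σnom=1.900; wc +0.360/-0.360 → slack +0.360/-0.360; half-tol=0.360, Σhalf²=0.129600
  +B: nom +22.100 → Σnom=24.000; wc +0.500/-0.460 → slack +0.860/-0.820; half-tol=0.480, Σhalf²=0.360000
  -C: nom -4.320 → Σnom=19.680; wc +0.227/-0.227 → slack +1.087/-1.047; half-tol=0.227, Σhalf²=0.411529
  -D: nom -38.400 → Σnom=-18.720; wc +0.130/-0.130 → slack +1.217/-1.177; half-tol=0.130, Σhalf²=0.428429
  -E: nom -7.600 → Σnom=-26.320; wc +0.110/-0.190 → slack +1.327/-1.367; half-tol=0.150, Σhalf²=0.450929
Nominal = -26.320. Worst-case = [-26.320 - 1.367, -26.320 + 1.327] = [-27.687, -24.993]. RSS = √0.450929 = 0.672.

nominal=-26.320 wc=[-27.687,-24.993] rss=0.672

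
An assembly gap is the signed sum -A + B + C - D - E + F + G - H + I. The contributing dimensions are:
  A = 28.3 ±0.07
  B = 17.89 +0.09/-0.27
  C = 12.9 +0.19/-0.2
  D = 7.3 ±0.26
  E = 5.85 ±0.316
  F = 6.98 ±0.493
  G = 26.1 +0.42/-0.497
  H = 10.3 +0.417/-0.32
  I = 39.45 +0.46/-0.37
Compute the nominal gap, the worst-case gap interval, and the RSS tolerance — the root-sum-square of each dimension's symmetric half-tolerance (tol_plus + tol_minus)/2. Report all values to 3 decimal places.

nominal=51.570 wc=[48.677,54.189] rss=1.002

Stack each dimension's contribution:
  -A: nom -28.300 → Σnom=-28.300; wc +0.070/-0.070 → slack +0.070/-0.070; half-tol=0.070, Σhalf²=0.004900
  +B: nom +17.890 → Σnom=-10.410; wc +0.090/-0.270 → slack +0.160/-0.340; half-tol=0.180, Σhalf²=0.037300
  +C: nom +12.900 → Σnom=2.490; wc +0.190/-0.200 → slack +0.350/-0.540; half-tol=0.195, Σhalf²=0.075325
  -D: nom -7.300 → Σnom=-4.810; wc +0.260/-0.260 → slack +0.610/-0.800; half-tol=0.260, Σhalf²=0.142925
  -E: nom -5.850 → Σnom=-10.660; wc +0.316/-0.316 → slack +0.926/-1.116; half-tol=0.316, Σhalf²=0.242781
  +F: nom +6.980 → Σnom=-3.680; wc +0.493/-0.493 → slack +1.419/-1.609; half-tol=0.493, Σhalf²=0.485830
  +G: nom +26.100 → Σnom=22.420; wc +0.420/-0.497 → slack +1.839/-2.106; half-tol=0.459, Σhalf²=0.696052
  -H: nom -10.300 → Σnom=12.120; wc +0.320/-0.417 → slack +2.159/-2.523; half-tol=0.368, Σhalf²=0.831845
  +I: nom +39.450 → Σnom=51.570; wc +0.460/-0.370 → slack +2.619/-2.893; half-tol=0.415, Σhalf²=1.004070
Nominal = 51.570. Worst-case = [51.570 - 2.893, 51.570 + 2.619] = [48.677, 54.189]. RSS = √1.004070 = 1.002.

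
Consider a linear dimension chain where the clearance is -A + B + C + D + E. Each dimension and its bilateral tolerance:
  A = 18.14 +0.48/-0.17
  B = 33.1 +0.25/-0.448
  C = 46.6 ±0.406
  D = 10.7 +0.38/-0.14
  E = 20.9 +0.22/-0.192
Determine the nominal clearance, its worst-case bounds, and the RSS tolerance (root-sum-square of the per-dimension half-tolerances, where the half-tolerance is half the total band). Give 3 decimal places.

nominal=93.160 wc=[91.494,94.586] rss=0.709

Stack each dimension's contribution:
  -A: nom -18.140 → Σnom=-18.140; wc +0.170/-0.480 → slack +0.170/-0.480; half-tol=0.325, Σhalf²=0.105625
  +B: nom +33.100 → Σnom=14.960; wc +0.250/-0.448 → slack +0.420/-0.928; half-tol=0.349, Σhalf²=0.227426
  +C: nom +46.600 → Σnom=61.560; wc +0.406/-0.406 → slack +0.826/-1.334; half-tol=0.406, Σhalf²=0.392262
  +D: nom +10.700 → Σnom=72.260; wc +0.380/-0.140 → slack +1.206/-1.474; half-tol=0.260, Σhalf²=0.459862
  +E: nom +20.900 → Σnom=93.160; wc +0.220/-0.192 → slack +1.426/-1.666; half-tol=0.206, Σhalf²=0.502298
Nominal = 93.160. Worst-case = [93.160 - 1.666, 93.160 + 1.426] = [91.494, 94.586]. RSS = √0.502298 = 0.709.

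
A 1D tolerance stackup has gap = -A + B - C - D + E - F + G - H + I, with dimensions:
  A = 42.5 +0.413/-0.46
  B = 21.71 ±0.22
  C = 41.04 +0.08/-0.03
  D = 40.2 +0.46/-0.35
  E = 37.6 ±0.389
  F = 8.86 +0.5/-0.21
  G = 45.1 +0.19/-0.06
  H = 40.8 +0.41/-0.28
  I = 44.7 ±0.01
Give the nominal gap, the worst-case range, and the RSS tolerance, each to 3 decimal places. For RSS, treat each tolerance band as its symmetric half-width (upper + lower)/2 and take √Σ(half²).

Stack each dimension's contribution:
  -A: nom -42.500 → Σnom=-42.500; wc +0.460/-0.413 → slack +0.460/-0.413; half-tol=0.436, Σhalf²=0.190532
  +B: nom +21.710 → Σnom=-20.790; wc +0.220/-0.220 → slack +0.680/-0.633; half-tol=0.220, Σhalf²=0.238932
  -C: nom -41.040 → Σnom=-61.830; wc +0.030/-0.080 → slack +0.710/-0.713; half-tol=0.055, Σhalf²=0.241957
  -D: nom -40.200 → Σnom=-102.030; wc +0.350/-0.460 → slack +1.060/-1.173; half-tol=0.405, Σhalf²=0.405982
  +E: nom +37.600 → Σnom=-64.430; wc +0.389/-0.389 → slack +1.449/-1.562; half-tol=0.389, Σhalf²=0.557303
  -F: nom -8.860 → Σnom=-73.290; wc +0.210/-0.500 → slack +1.659/-2.062; half-tol=0.355, Σhalf²=0.683328
  +G: nom +45.100 → Σnom=-28.190; wc +0.190/-0.060 → slack +1.849/-2.122; half-tol=0.125, Σhalf²=0.698953
  -H: nom -40.800 → Σnom=-68.990; wc +0.280/-0.410 → slack +2.129/-2.532; half-tol=0.345, Σhalf²=0.817978
  +I: nom +44.700 → Σnom=-24.290; wc +0.010/-0.010 → slack +2.139/-2.542; half-tol=0.010, Σhalf²=0.818078
Nominal = -24.290. Worst-case = [-24.290 - 2.542, -24.290 + 2.139] = [-26.832, -22.151]. RSS = √0.818078 = 0.904.

nominal=-24.290 wc=[-26.832,-22.151] rss=0.904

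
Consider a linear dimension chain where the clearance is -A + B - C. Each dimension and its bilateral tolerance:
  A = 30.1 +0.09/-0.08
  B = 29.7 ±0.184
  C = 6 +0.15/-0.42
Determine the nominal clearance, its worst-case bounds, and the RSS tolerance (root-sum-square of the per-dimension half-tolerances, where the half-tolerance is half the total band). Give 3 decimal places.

nominal=-6.400 wc=[-6.824,-5.716] rss=0.350

Stack each dimension's contribution:
  -A: nom -30.100 → Σnom=-30.100; wc +0.080/-0.090 → slack +0.080/-0.090; half-tol=0.085, Σhalf²=0.007225
  +B: nom +29.700 → Σnom=-0.400; wc +0.184/-0.184 → slack +0.264/-0.274; half-tol=0.184, Σhalf²=0.041081
  -C: nom -6.000 → Σnom=-6.400; wc +0.420/-0.150 → slack +0.684/-0.424; half-tol=0.285, Σhalf²=0.122306
Nominal = -6.400. Worst-case = [-6.400 - 0.424, -6.400 + 0.684] = [-6.824, -5.716]. RSS = √0.122306 = 0.350.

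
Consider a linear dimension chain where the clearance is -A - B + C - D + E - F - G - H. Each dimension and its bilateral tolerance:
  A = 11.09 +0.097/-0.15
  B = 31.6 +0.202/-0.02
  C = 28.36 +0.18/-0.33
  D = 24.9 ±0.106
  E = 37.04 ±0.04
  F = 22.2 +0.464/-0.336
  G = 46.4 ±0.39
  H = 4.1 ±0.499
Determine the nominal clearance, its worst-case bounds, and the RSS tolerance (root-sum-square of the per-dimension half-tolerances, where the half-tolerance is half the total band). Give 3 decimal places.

Stack each dimension's contribution:
  -A: nom -11.090 → Σnom=-11.090; wc +0.150/-0.097 → slack +0.150/-0.097; half-tol=0.123, Σhalf²=0.015252
  -B: nom -31.600 → Σnom=-42.690; wc +0.020/-0.202 → slack +0.170/-0.299; half-tol=0.111, Σhalf²=0.027573
  +C: nom +28.360 → Σnom=-14.330; wc +0.180/-0.330 → slack +0.350/-0.629; half-tol=0.255, Σhalf²=0.092598
  -D: nom -24.900 → Σnom=-39.230; wc +0.106/-0.106 → slack +0.456/-0.735; half-tol=0.106, Σhalf²=0.103834
  +E: nom +37.040 → Σnom=-2.190; wc +0.040/-0.040 → slack +0.496/-0.775; half-tol=0.040, Σhalf²=0.105434
  -F: nom -22.200 → Σnom=-24.390; wc +0.336/-0.464 → slack +0.832/-1.239; half-tol=0.400, Σhalf²=0.265434
  -G: nom -46.400 → Σnom=-70.790; wc +0.390/-0.390 → slack +1.222/-1.629; half-tol=0.390, Σhalf²=0.417534
  -H: nom -4.100 → Σnom=-74.890; wc +0.499/-0.499 → slack +1.721/-2.128; half-tol=0.499, Σhalf²=0.666535
Nominal = -74.890. Worst-case = [-74.890 - 2.128, -74.890 + 1.721] = [-77.018, -73.169]. RSS = √0.666535 = 0.816.

nominal=-74.890 wc=[-77.018,-73.169] rss=0.816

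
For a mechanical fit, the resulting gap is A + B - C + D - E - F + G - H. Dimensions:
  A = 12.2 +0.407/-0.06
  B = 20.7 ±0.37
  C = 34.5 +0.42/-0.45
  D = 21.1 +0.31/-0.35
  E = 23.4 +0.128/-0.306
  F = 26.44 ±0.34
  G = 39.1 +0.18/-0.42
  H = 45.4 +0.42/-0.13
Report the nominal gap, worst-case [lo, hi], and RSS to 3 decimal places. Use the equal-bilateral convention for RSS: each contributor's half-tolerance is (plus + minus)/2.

Stack each dimension's contribution:
  +A: nom +12.200 → Σnom=12.200; wc +0.407/-0.060 → slack +0.407/-0.060; half-tol=0.233, Σhalf²=0.054522
  +B: nom +20.700 → Σnom=32.900; wc +0.370/-0.370 → slack +0.777/-0.430; half-tol=0.370, Σhalf²=0.191422
  -C: nom -34.500 → Σnom=-1.600; wc +0.450/-0.420 → slack +1.227/-0.850; half-tol=0.435, Σhalf²=0.380647
  +D: nom +21.100 → Σnom=19.500; wc +0.310/-0.350 → slack +1.537/-1.200; half-tol=0.330, Σhalf²=0.489547
  -E: nom -23.400 → Σnom=-3.900; wc +0.306/-0.128 → slack +1.843/-1.328; half-tol=0.217, Σhalf²=0.536636
  -F: nom -26.440 → Σnom=-30.340; wc +0.340/-0.340 → slack +2.183/-1.668; half-tol=0.340, Σhalf²=0.652236
  +G: nom +39.100 → Σnom=8.760; wc +0.180/-0.420 → slack +2.363/-2.088; half-tol=0.300, Σhalf²=0.742236
  -H: nom -45.400 → Σnom=-36.640; wc +0.130/-0.420 → slack +2.493/-2.508; half-tol=0.275, Σhalf²=0.817861
Nominal = -36.640. Worst-case = [-36.640 - 2.508, -36.640 + 2.493] = [-39.148, -34.147]. RSS = √0.817861 = 0.904.

nominal=-36.640 wc=[-39.148,-34.147] rss=0.904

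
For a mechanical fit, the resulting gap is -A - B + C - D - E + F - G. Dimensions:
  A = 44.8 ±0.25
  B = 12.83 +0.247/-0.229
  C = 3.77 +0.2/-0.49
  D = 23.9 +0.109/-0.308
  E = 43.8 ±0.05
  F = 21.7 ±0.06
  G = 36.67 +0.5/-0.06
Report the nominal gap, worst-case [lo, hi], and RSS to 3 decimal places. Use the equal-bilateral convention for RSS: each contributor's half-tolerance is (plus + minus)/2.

nominal=-136.530 wc=[-138.236,-135.373] rss=0.605

Stack each dimension's contribution:
  -A: nom -44.800 → Σnom=-44.800; wc +0.250/-0.250 → slack +0.250/-0.250; half-tol=0.250, Σhalf²=0.062500
  -B: nom -12.830 → Σnom=-57.630; wc +0.229/-0.247 → slack +0.479/-0.497; half-tol=0.238, Σhalf²=0.119144
  +C: nom +3.770 → Σnom=-53.860; wc +0.200/-0.490 → slack +0.679/-0.987; half-tol=0.345, Σhalf²=0.238169
  -D: nom -23.900 → Σnom=-77.760; wc +0.308/-0.109 → slack +0.987/-1.096; half-tol=0.208, Σhalf²=0.281641
  -E: nom -43.800 → Σnom=-121.560; wc +0.050/-0.050 → slack +1.037/-1.146; half-tol=0.050, Σhalf²=0.284141
  +F: nom +21.700 → Σnom=-99.860; wc +0.060/-0.060 → slack +1.097/-1.206; half-tol=0.060, Σhalf²=0.287741
  -G: nom -36.670 → Σnom=-136.530; wc +0.060/-0.500 → slack +1.157/-1.706; half-tol=0.280, Σhalf²=0.366141
Nominal = -136.530. Worst-case = [-136.530 - 1.706, -136.530 + 1.157] = [-138.236, -135.373]. RSS = √0.366141 = 0.605.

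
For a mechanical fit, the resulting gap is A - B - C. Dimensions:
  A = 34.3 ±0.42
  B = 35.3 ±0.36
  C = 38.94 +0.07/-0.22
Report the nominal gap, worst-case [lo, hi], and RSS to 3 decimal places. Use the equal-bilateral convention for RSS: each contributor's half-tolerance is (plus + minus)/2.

nominal=-39.940 wc=[-40.790,-38.940] rss=0.572

Stack each dimension's contribution:
  +A: nom +34.300 → Σnom=34.300; wc +0.420/-0.420 → slack +0.420/-0.420; half-tol=0.420, Σhalf²=0.176400
  -B: nom -35.300 → Σnom=-1.000; wc +0.360/-0.360 → slack +0.780/-0.780; half-tol=0.360, Σhalf²=0.306000
  -C: nom -38.940 → Σnom=-39.940; wc +0.220/-0.070 → slack +1.000/-0.850; half-tol=0.145, Σhalf²=0.327025
Nominal = -39.940. Worst-case = [-39.940 - 0.850, -39.940 + 1.000] = [-40.790, -38.940]. RSS = √0.327025 = 0.572.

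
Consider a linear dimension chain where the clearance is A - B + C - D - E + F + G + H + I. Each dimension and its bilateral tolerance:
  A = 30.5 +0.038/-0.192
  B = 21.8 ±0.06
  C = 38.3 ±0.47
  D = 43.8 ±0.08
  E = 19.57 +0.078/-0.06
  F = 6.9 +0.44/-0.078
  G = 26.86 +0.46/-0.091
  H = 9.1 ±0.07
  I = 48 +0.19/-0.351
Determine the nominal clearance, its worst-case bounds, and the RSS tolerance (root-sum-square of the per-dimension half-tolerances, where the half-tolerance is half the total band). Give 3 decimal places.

nominal=74.490 wc=[73.020,76.358] rss=0.686

Stack each dimension's contribution:
  +A: nom +30.500 → Σnom=30.500; wc +0.038/-0.192 → slack +0.038/-0.192; half-tol=0.115, Σhalf²=0.013225
  -B: nom -21.800 → Σnom=8.700; wc +0.060/-0.060 → slack +0.098/-0.252; half-tol=0.060, Σhalf²=0.016825
  +C: nom +38.300 → Σnom=47.000; wc +0.470/-0.470 → slack +0.568/-0.722; half-tol=0.470, Σhalf²=0.237725
  -D: nom -43.800 → Σnom=3.200; wc +0.080/-0.080 → slack +0.648/-0.802; half-tol=0.080, Σhalf²=0.244125
  -E: nom -19.570 → Σnom=-16.370; wc +0.060/-0.078 → slack +0.708/-0.880; half-tol=0.069, Σhalf²=0.248886
  +F: nom +6.900 → Σnom=-9.470; wc +0.440/-0.078 → slack +1.148/-0.958; half-tol=0.259, Σhalf²=0.315967
  +G: nom +26.860 → Σnom=17.390; wc +0.460/-0.091 → slack +1.608/-1.049; half-tol=0.276, Σhalf²=0.391867
  +H: nom +9.100 → Σnom=26.490; wc +0.070/-0.070 → slack +1.678/-1.119; half-tol=0.070, Σhalf²=0.396767
  +I: nom +48.000 → Σnom=74.490; wc +0.190/-0.351 → slack +1.868/-1.470; half-tol=0.270, Σhalf²=0.469938
Nominal = 74.490. Worst-case = [74.490 - 1.470, 74.490 + 1.868] = [73.020, 76.358]. RSS = √0.469938 = 0.686.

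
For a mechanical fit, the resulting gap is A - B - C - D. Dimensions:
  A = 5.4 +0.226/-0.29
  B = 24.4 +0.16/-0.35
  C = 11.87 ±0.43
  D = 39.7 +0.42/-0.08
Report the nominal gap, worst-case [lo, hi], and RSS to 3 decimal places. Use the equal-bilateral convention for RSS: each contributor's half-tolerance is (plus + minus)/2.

nominal=-70.570 wc=[-71.870,-69.484] rss=0.616

Stack each dimension's contribution:
  +A: nom +5.400 → Σnom=5.400; wc +0.226/-0.290 → slack +0.226/-0.290; half-tol=0.258, Σhalf²=0.066564
  -B: nom -24.400 → Σnom=-19.000; wc +0.350/-0.160 → slack +0.576/-0.450; half-tol=0.255, Σhalf²=0.131589
  -C: nom -11.870 → Σnom=-30.870; wc +0.430/-0.430 → slack +1.006/-0.880; half-tol=0.430, Σhalf²=0.316489
  -D: nom -39.700 → Σnom=-70.570; wc +0.080/-0.420 → slack +1.086/-1.300; half-tol=0.250, Σhalf²=0.378989
Nominal = -70.570. Worst-case = [-70.570 - 1.300, -70.570 + 1.086] = [-71.870, -69.484]. RSS = √0.378989 = 0.616.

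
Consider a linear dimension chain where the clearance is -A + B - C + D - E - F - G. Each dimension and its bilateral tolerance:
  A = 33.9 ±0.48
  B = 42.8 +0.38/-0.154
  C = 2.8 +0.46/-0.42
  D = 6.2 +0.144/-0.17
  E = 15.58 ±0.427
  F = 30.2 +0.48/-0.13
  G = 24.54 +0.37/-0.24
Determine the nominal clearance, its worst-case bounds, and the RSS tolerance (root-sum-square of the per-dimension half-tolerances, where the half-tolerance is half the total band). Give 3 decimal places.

Stack each dimension's contribution:
  -A: nom -33.900 → Σnom=-33.900; wc +0.480/-0.480 → slack +0.480/-0.480; half-tol=0.480, Σhalf²=0.230400
  +B: nom +42.800 → Σnom=8.900; wc +0.380/-0.154 → slack +0.860/-0.634; half-tol=0.267, Σhalf²=0.301689
  -C: nom -2.800 → Σnom=6.100; wc +0.420/-0.460 → slack +1.280/-1.094; half-tol=0.440, Σhalf²=0.495289
  +D: nom +6.200 → Σnom=12.300; wc +0.144/-0.170 → slack +1.424/-1.264; half-tol=0.157, Σhalf²=0.519938
  -E: nom -15.580 → Σnom=-3.280; wc +0.427/-0.427 → slack +1.851/-1.691; half-tol=0.427, Σhalf²=0.702267
  -F: nom -30.200 → Σnom=-33.480; wc +0.130/-0.480 → slack +1.981/-2.171; half-tol=0.305, Σhalf²=0.795292
  -G: nom -24.540 → Σnom=-58.020; wc +0.240/-0.370 → slack +2.221/-2.541; half-tol=0.305, Σhalf²=0.888317
Nominal = -58.020. Worst-case = [-58.020 - 2.541, -58.020 + 2.221] = [-60.561, -55.799]. RSS = √0.888317 = 0.943.

nominal=-58.020 wc=[-60.561,-55.799] rss=0.943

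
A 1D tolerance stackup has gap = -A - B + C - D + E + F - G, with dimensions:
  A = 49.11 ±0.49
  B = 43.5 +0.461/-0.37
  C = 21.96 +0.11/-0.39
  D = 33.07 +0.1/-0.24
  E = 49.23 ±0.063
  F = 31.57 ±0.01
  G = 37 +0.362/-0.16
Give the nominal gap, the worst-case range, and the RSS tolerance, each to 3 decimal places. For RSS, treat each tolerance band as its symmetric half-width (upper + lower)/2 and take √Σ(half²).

nominal=-59.920 wc=[-61.796,-58.477] rss=0.759

Stack each dimension's contribution:
  -A: nom -49.110 → Σnom=-49.110; wc +0.490/-0.490 → slack +0.490/-0.490; half-tol=0.490, Σhalf²=0.240100
  -B: nom -43.500 → Σnom=-92.610; wc +0.370/-0.461 → slack +0.860/-0.951; half-tol=0.415, Σhalf²=0.412740
  +C: nom +21.960 → Σnom=-70.650; wc +0.110/-0.390 → slack +0.970/-1.341; half-tol=0.250, Σhalf²=0.475240
  -D: nom -33.070 → Σnom=-103.720; wc +0.240/-0.100 → slack +1.210/-1.441; half-tol=0.170, Σhalf²=0.504140
  +E: nom +49.230 → Σnom=-54.490; wc +0.063/-0.063 → slack +1.273/-1.504; half-tol=0.063, Σhalf²=0.508109
  +F: nom +31.570 → Σnom=-22.920; wc +0.010/-0.010 → slack +1.283/-1.514; half-tol=0.010, Σhalf²=0.508209
  -G: nom -37.000 → Σnom=-59.920; wc +0.160/-0.362 → slack +1.443/-1.876; half-tol=0.261, Σhalf²=0.576330
Nominal = -59.920. Worst-case = [-59.920 - 1.876, -59.920 + 1.443] = [-61.796, -58.477]. RSS = √0.576330 = 0.759.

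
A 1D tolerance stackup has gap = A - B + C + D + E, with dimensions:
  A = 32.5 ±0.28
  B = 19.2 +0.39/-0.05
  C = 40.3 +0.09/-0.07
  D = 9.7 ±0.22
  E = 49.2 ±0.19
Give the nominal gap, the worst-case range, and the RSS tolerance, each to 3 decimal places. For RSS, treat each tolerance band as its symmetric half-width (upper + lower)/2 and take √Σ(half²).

nominal=112.500 wc=[111.350,113.330] rss=0.467

Stack each dimension's contribution:
  +A: nom +32.500 → Σnom=32.500; wc +0.280/-0.280 → slack +0.280/-0.280; half-tol=0.280, Σhalf²=0.078400
  -B: nom -19.200 → Σnom=13.300; wc +0.050/-0.390 → slack +0.330/-0.670; half-tol=0.220, Σhalf²=0.126800
  +C: nom +40.300 → Σnom=53.600; wc +0.090/-0.070 → slack +0.420/-0.740; half-tol=0.080, Σhalf²=0.133200
  +D: nom +9.700 → Σnom=63.300; wc +0.220/-0.220 → slack +0.640/-0.960; half-tol=0.220, Σhalf²=0.181600
  +E: nom +49.200 → Σnom=112.500; wc +0.190/-0.190 → slack +0.830/-1.150; half-tol=0.190, Σhalf²=0.217700
Nominal = 112.500. Worst-case = [112.500 - 1.150, 112.500 + 0.830] = [111.350, 113.330]. RSS = √0.217700 = 0.467.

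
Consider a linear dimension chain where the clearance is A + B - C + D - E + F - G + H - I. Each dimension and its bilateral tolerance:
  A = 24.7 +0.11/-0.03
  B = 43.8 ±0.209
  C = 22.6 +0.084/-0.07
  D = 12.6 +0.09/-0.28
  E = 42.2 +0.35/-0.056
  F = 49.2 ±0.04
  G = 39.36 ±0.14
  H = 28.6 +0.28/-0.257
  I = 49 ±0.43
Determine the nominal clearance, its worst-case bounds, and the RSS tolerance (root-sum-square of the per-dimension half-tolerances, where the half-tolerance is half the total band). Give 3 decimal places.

Stack each dimension's contribution:
  +A: nom +24.700 → Σnom=24.700; wc +0.110/-0.030 → slack +0.110/-0.030; half-tol=0.070, Σhalf²=0.004900
  +B: nom +43.800 → Σnom=68.500; wc +0.209/-0.209 → slack +0.319/-0.239; half-tol=0.209, Σhalf²=0.048581
  -C: nom -22.600 → Σnom=45.900; wc +0.070/-0.084 → slack +0.389/-0.323; half-tol=0.077, Σhalf²=0.054510
  +D: nom +12.600 → Σnom=58.500; wc +0.090/-0.280 → slack +0.479/-0.603; half-tol=0.185, Σhalf²=0.088735
  -E: nom -42.200 → Σnom=16.300; wc +0.056/-0.350 → slack +0.535/-0.953; half-tol=0.203, Σhalf²=0.129944
  +F: nom +49.200 → Σnom=65.500; wc +0.040/-0.040 → slack +0.575/-0.993; half-tol=0.040, Σhalf²=0.131544
  -G: nom -39.360 → Σnom=26.140; wc +0.140/-0.140 → slack +0.715/-1.133; half-tol=0.140, Σhalf²=0.151144
  +H: nom +28.600 → Σnom=54.740; wc +0.280/-0.257 → slack +0.995/-1.390; half-tol=0.269, Σhalf²=0.223236
  -I: nom -49.000 → Σnom=5.740; wc +0.430/-0.430 → slack +1.425/-1.820; half-tol=0.430, Σhalf²=0.408136
Nominal = 5.740. Worst-case = [5.740 - 1.820, 5.740 + 1.425] = [3.920, 7.165]. RSS = √0.408136 = 0.639.

nominal=5.740 wc=[3.920,7.165] rss=0.639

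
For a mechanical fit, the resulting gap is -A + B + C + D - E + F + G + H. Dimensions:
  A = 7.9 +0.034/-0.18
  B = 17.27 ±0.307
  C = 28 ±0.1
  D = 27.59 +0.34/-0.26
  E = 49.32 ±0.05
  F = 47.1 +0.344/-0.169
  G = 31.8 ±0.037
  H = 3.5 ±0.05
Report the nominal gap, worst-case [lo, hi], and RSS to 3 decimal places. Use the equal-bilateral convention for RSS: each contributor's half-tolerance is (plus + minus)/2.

Stack each dimension's contribution:
  -A: nom -7.900 → Σnom=-7.900; wc +0.180/-0.034 → slack +0.180/-0.034; half-tol=0.107, Σhalf²=0.011449
  +B: nom +17.270 → Σnom=9.370; wc +0.307/-0.307 → slack +0.487/-0.341; half-tol=0.307, Σhalf²=0.105698
  +C: nom +28.000 → Σnom=37.370; wc +0.100/-0.100 → slack +0.587/-0.441; half-tol=0.100, Σhalf²=0.115698
  +D: nom +27.590 → Σnom=64.960; wc +0.340/-0.260 → slack +0.927/-0.701; half-tol=0.300, Σhalf²=0.205698
  -E: nom -49.320 → Σnom=15.640; wc +0.050/-0.050 → slack +0.977/-0.751; half-tol=0.050, Σhalf²=0.208198
  +F: nom +47.100 → Σnom=62.740; wc +0.344/-0.169 → slack +1.321/-0.920; half-tol=0.257, Σhalf²=0.273990
  +G: nom +31.800 → Σnom=94.540; wc +0.037/-0.037 → slack +1.358/-0.957; half-tol=0.037, Σhalf²=0.275359
  +H: nom +3.500 → Σnom=98.040; wc +0.050/-0.050 → slack +1.408/-1.007; half-tol=0.050, Σhalf²=0.277859
Nominal = 98.040. Worst-case = [98.040 - 1.007, 98.040 + 1.408] = [97.033, 99.448]. RSS = √0.277859 = 0.527.

nominal=98.040 wc=[97.033,99.448] rss=0.527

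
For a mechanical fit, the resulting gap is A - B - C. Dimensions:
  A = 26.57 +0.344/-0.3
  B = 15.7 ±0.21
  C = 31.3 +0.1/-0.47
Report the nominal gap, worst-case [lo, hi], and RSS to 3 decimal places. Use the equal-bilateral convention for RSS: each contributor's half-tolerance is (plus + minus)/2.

nominal=-20.430 wc=[-21.040,-19.406] rss=0.479

Stack each dimension's contribution:
  +A: nom +26.570 → Σnom=26.570; wc +0.344/-0.300 → slack +0.344/-0.300; half-tol=0.322, Σhalf²=0.103684
  -B: nom -15.700 → Σnom=10.870; wc +0.210/-0.210 → slack +0.554/-0.510; half-tol=0.210, Σhalf²=0.147784
  -C: nom -31.300 → Σnom=-20.430; wc +0.470/-0.100 → slack +1.024/-0.610; half-tol=0.285, Σhalf²=0.229009
Nominal = -20.430. Worst-case = [-20.430 - 0.610, -20.430 + 1.024] = [-21.040, -19.406]. RSS = √0.229009 = 0.479.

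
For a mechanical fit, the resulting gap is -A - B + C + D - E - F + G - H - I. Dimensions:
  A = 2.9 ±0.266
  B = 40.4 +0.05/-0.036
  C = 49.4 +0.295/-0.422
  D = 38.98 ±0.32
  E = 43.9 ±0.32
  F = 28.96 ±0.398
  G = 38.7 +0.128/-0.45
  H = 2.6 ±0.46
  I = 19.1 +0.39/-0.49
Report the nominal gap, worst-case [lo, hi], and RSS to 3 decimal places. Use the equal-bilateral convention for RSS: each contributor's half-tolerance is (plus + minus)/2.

nominal=-10.780 wc=[-13.856,-8.067] rss=1.026

Stack each dimension's contribution:
  -A: nom -2.900 → Σnom=-2.900; wc +0.266/-0.266 → slack +0.266/-0.266; half-tol=0.266, Σhalf²=0.070756
  -B: nom -40.400 → Σnom=-43.300; wc +0.036/-0.050 → slack +0.302/-0.316; half-tol=0.043, Σhalf²=0.072605
  +C: nom +49.400 → Σnom=6.100; wc +0.295/-0.422 → slack +0.597/-0.738; half-tol=0.358, Σhalf²=0.201127
  +D: nom +38.980 → Σnom=45.080; wc +0.320/-0.320 → slack +0.917/-1.058; half-tol=0.320, Σhalf²=0.303527
  -E: nom -43.900 → Σnom=1.180; wc +0.320/-0.320 → slack +1.237/-1.378; half-tol=0.320, Σhalf²=0.405927
  -F: nom -28.960 → Σnom=-27.780; wc +0.398/-0.398 → slack +1.635/-1.776; half-tol=0.398, Σhalf²=0.564331
  +G: nom +38.700 → Σnom=10.920; wc +0.128/-0.450 → slack +1.763/-2.226; half-tol=0.289, Σhalf²=0.647852
  -H: nom -2.600 → Σnom=8.320; wc +0.460/-0.460 → slack +2.223/-2.686; half-tol=0.460, Σhalf²=0.859452
  -I: nom -19.100 → Σnom=-10.780; wc +0.490/-0.390 → slack +2.713/-3.076; half-tol=0.440, Σhalf²=1.053052
Nominal = -10.780. Worst-case = [-10.780 - 3.076, -10.780 + 2.713] = [-13.856, -8.067]. RSS = √1.053052 = 1.026.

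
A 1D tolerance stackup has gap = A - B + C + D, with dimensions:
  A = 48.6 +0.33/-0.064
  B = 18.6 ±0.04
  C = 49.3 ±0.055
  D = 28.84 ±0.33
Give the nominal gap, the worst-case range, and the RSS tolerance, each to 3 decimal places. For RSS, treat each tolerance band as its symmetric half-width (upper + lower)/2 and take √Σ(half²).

nominal=108.140 wc=[107.651,108.895] rss=0.390

Stack each dimension's contribution:
  +A: nom +48.600 → Σnom=48.600; wc +0.330/-0.064 → slack +0.330/-0.064; half-tol=0.197, Σhalf²=0.038809
  -B: nom -18.600 → Σnom=30.000; wc +0.040/-0.040 → slack +0.370/-0.104; half-tol=0.040, Σhalf²=0.040409
  +C: nom +49.300 → Σnom=79.300; wc +0.055/-0.055 → slack +0.425/-0.159; half-tol=0.055, Σhalf²=0.043434
  +D: nom +28.840 → Σnom=108.140; wc +0.330/-0.330 → slack +0.755/-0.489; half-tol=0.330, Σhalf²=0.152334
Nominal = 108.140. Worst-case = [108.140 - 0.489, 108.140 + 0.755] = [107.651, 108.895]. RSS = √0.152334 = 0.390.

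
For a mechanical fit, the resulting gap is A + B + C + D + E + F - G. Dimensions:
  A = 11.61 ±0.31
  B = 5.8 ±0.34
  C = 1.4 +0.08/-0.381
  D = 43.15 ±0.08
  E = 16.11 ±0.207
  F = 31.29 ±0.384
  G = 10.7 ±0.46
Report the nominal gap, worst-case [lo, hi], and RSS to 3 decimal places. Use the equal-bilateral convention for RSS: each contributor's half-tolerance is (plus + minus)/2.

Stack each dimension's contribution:
  +A: nom +11.610 → Σnom=11.610; wc +0.310/-0.310 → slack +0.310/-0.310; half-tol=0.310, Σhalf²=0.096100
  +B: nom +5.800 → Σnom=17.410; wc +0.340/-0.340 → slack +0.650/-0.650; half-tol=0.340, Σhalf²=0.211700
  +C: nom +1.400 → Σnom=18.810; wc +0.080/-0.381 → slack +0.730/-1.031; half-tol=0.231, Σhalf²=0.264830
  +D: nom +43.150 → Σnom=61.960; wc +0.080/-0.080 → slack +0.810/-1.111; half-tol=0.080, Σhalf²=0.271230
  +E: nom +16.110 → Σnom=78.070; wc +0.207/-0.207 → slack +1.017/-1.318; half-tol=0.207, Σhalf²=0.314079
  +F: nom +31.290 → Σnom=109.360; wc +0.384/-0.384 → slack +1.401/-1.702; half-tol=0.384, Σhalf²=0.461535
  -G: nom -10.700 → Σnom=98.660; wc +0.460/-0.460 → slack +1.861/-2.162; half-tol=0.460, Σhalf²=0.673135
Nominal = 98.660. Worst-case = [98.660 - 2.162, 98.660 + 1.861] = [96.498, 100.521]. RSS = √0.673135 = 0.820.

nominal=98.660 wc=[96.498,100.521] rss=0.820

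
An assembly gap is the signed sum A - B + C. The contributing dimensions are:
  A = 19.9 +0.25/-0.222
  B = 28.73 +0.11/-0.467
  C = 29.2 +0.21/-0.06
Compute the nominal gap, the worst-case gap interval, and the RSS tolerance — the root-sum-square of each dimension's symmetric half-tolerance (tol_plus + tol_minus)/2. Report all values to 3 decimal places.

nominal=20.370 wc=[19.978,21.297] rss=0.396

Stack each dimension's contribution:
  +A: nom +19.900 → Σnom=19.900; wc +0.250/-0.222 → slack +0.250/-0.222; half-tol=0.236, Σhalf²=0.055696
  -B: nom -28.730 → Σnom=-8.830; wc +0.467/-0.110 → slack +0.717/-0.332; half-tol=0.289, Σhalf²=0.138928
  +C: nom +29.200 → Σnom=20.370; wc +0.210/-0.060 → slack +0.927/-0.392; half-tol=0.135, Σhalf²=0.157153
Nominal = 20.370. Worst-case = [20.370 - 0.392, 20.370 + 0.927] = [19.978, 21.297]. RSS = √0.157153 = 0.396.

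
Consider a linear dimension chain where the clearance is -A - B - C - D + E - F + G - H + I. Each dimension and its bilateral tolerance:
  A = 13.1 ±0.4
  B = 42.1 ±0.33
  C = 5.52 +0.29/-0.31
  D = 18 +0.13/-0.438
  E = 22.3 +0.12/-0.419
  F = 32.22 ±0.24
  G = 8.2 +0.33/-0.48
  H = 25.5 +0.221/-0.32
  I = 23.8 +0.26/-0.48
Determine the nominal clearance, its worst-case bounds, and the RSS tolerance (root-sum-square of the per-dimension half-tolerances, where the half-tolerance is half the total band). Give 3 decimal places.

nominal=-82.140 wc=[-85.130,-79.392] rss=0.972

Stack each dimension's contribution:
  -A: nom -13.100 → Σnom=-13.100; wc +0.400/-0.400 → slack +0.400/-0.400; half-tol=0.400, Σhalf²=0.160000
  -B: nom -42.100 → Σnom=-55.200; wc +0.330/-0.330 → slack +0.730/-0.730; half-tol=0.330, Σhalf²=0.268900
  -C: nom -5.520 → Σnom=-60.720; wc +0.310/-0.290 → slack +1.040/-1.020; half-tol=0.300, Σhalf²=0.358900
  -D: nom -18.000 → Σnom=-78.720; wc +0.438/-0.130 → slack +1.478/-1.150; half-tol=0.284, Σhalf²=0.439556
  +E: nom +22.300 → Σnom=-56.420; wc +0.120/-0.419 → slack +1.598/-1.569; half-tol=0.269, Σhalf²=0.512186
  -F: nom -32.220 → Σnom=-88.640; wc +0.240/-0.240 → slack +1.838/-1.809; half-tol=0.240, Σhalf²=0.569786
  +G: nom +8.200 → Σnom=-80.440; wc +0.330/-0.480 → slack +2.168/-2.289; half-tol=0.405, Σhalf²=0.733811
  -H: nom -25.500 → Σnom=-105.940; wc +0.320/-0.221 → slack +2.488/-2.510; half-tol=0.271, Σhalf²=0.806982
  +I: nom +23.800 → Σnom=-82.140; wc +0.260/-0.480 → slack +2.748/-2.990; half-tol=0.370, Σhalf²=0.943882
Nominal = -82.140. Worst-case = [-82.140 - 2.990, -82.140 + 2.748] = [-85.130, -79.392]. RSS = √0.943882 = 0.972.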